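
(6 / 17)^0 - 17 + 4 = -12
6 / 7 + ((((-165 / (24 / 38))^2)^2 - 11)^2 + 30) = 9954704242842404511359143 / 458752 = 21699533174443717981.30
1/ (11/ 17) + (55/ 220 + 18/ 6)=211/ 44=4.80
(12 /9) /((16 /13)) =13 /12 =1.08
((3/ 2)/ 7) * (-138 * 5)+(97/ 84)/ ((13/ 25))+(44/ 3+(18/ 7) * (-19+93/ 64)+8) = -489479/ 2912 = -168.09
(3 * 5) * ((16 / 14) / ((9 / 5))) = 200 / 21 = 9.52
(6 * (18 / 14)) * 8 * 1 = 432 / 7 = 61.71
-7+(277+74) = 344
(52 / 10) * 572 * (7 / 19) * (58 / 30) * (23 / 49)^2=228151352 / 488775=466.78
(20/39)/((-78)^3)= -5/4626882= -0.00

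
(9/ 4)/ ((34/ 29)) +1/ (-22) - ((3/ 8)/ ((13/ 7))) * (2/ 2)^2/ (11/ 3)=4421/ 2431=1.82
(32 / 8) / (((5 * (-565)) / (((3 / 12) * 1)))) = -1 / 2825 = -0.00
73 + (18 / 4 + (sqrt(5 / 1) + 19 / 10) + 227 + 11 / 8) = sqrt(5) + 12311 / 40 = 310.01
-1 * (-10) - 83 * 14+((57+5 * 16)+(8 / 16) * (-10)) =-1020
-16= -16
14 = 14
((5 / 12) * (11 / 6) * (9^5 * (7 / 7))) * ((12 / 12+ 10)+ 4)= 676603.12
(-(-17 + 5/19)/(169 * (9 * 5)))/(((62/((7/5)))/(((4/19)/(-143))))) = -1484/20283967275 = -0.00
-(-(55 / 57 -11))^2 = -327184 / 3249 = -100.70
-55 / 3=-18.33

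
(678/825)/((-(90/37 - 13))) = 8362/107525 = 0.08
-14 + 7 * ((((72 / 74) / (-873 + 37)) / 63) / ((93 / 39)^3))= -14.00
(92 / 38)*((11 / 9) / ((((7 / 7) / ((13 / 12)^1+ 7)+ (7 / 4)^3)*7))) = 3141248 / 40744683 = 0.08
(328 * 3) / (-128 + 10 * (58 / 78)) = -19188 / 2351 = -8.16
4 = 4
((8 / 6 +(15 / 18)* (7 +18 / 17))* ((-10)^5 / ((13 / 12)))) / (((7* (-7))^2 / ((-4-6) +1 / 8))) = 1621475000 / 530621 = 3055.81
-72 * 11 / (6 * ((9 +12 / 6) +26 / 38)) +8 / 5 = -1794 / 185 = -9.70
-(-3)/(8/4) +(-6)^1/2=-3/2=-1.50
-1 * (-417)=417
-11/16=-0.69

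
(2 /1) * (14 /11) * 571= 15988 /11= 1453.45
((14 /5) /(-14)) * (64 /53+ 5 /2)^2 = -154449 /56180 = -2.75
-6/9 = -2/3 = -0.67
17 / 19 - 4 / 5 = 9 / 95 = 0.09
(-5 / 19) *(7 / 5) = -7 / 19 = -0.37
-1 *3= -3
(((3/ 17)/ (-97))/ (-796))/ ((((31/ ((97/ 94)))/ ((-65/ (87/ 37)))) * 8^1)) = -2405/ 9148281536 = -0.00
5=5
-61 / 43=-1.42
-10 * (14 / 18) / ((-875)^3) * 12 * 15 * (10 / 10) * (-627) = -5016 / 3828125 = -0.00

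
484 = 484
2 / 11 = 0.18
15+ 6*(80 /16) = 45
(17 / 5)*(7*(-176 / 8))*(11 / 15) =-28798 / 75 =-383.97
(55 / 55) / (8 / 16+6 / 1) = 0.15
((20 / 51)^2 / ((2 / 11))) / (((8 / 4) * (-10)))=-110 / 2601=-0.04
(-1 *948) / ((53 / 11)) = -10428 / 53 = -196.75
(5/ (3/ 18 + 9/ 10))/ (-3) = -25/ 16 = -1.56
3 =3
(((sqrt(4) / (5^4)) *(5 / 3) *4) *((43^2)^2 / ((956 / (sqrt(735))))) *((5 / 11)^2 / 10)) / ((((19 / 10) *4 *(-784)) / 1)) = -3418801 *sqrt(15) / 1846188960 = -0.01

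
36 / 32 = 9 / 8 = 1.12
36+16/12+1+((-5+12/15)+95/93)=35.15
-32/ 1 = -32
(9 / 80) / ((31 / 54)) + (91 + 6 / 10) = 113827 / 1240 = 91.80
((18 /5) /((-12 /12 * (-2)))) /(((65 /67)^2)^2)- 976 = -86929689911 /89253125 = -973.97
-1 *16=-16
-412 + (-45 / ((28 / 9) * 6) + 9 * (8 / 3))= -21863 / 56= -390.41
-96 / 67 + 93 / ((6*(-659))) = -128605 / 88306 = -1.46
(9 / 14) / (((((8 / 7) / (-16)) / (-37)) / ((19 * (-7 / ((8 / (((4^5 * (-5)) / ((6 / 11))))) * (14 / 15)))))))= 55677600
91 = 91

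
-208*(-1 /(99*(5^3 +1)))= 104 /6237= 0.02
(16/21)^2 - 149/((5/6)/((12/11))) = -4716968/24255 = -194.47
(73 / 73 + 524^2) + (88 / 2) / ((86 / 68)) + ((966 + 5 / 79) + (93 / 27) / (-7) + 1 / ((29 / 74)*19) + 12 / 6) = 32496351005389 / 117920061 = 275579.50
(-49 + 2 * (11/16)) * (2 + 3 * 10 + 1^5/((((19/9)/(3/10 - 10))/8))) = 43053/190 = 226.59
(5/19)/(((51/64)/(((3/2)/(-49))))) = -160/15827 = -0.01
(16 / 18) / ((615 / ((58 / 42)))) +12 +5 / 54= 2811629 / 232470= 12.09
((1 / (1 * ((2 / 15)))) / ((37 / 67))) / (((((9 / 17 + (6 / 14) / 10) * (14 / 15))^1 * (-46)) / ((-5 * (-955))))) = -2039521875 / 772708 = -2639.45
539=539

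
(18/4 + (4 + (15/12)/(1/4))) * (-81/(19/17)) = -978.39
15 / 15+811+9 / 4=3257 / 4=814.25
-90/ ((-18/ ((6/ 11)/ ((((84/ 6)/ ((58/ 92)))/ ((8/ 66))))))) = 290/ 19481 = 0.01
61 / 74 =0.82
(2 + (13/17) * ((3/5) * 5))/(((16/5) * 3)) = 365/816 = 0.45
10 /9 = 1.11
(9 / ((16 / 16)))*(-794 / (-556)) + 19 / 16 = 31225 / 2224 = 14.04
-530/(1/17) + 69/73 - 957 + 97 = -720441/73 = -9869.05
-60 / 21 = -20 / 7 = -2.86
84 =84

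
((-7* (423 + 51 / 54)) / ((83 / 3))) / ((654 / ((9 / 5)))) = -53417 / 180940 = -0.30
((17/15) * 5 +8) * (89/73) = 3649/219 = 16.66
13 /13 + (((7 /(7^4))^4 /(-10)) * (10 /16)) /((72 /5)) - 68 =-1068325911321989 /15945162855552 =-67.00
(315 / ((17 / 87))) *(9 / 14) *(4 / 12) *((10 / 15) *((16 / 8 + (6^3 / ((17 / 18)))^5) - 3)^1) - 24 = 3478268051155573860909 / 24137569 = 144101837726722.76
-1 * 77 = -77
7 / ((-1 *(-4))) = 7 / 4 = 1.75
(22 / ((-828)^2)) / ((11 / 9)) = 1 / 38088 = 0.00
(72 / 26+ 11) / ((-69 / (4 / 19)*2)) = -358 / 17043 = -0.02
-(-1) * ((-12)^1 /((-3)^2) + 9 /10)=-13 /30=-0.43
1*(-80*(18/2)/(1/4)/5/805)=-576/805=-0.72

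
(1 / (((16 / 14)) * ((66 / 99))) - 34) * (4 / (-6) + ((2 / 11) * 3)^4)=6640531 / 351384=18.90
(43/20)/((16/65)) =559/64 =8.73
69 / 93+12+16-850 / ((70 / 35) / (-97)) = 1278866 / 31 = 41253.74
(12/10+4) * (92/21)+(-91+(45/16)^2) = -1621103/26880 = -60.31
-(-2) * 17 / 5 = 34 / 5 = 6.80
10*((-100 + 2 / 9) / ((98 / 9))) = -4490 / 49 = -91.63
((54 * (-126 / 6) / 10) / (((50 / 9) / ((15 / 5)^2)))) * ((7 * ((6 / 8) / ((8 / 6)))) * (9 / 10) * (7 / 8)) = -182284263 / 320000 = -569.64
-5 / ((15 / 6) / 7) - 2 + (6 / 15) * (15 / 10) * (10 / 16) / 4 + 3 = -413 / 32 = -12.91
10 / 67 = 0.15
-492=-492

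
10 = 10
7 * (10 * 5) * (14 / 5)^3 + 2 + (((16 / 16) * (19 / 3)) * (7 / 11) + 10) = 1270373 / 165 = 7699.23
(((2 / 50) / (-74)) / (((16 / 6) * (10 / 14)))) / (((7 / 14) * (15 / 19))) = -133 / 185000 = -0.00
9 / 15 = 3 / 5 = 0.60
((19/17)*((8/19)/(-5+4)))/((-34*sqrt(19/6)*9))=4*sqrt(114)/49419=0.00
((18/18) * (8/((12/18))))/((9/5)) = 20/3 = 6.67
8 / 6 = 4 / 3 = 1.33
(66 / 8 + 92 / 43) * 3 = 5361 / 172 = 31.17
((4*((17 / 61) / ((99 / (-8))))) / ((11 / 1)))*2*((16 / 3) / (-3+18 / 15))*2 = 174080 / 1793583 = 0.10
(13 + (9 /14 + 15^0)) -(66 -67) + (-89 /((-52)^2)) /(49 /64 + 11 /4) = 15.63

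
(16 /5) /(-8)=-2 /5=-0.40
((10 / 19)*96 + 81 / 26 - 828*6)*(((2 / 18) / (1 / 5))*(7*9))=-84969255 / 494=-172002.54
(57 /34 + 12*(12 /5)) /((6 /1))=1727 /340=5.08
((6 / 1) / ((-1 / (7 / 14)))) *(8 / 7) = -24 / 7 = -3.43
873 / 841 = 1.04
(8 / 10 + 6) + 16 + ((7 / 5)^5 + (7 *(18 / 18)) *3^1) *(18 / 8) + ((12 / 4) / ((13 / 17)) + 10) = 3903011 / 40625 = 96.07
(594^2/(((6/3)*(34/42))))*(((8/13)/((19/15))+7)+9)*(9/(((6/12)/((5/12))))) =113143920120/4199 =26945444.18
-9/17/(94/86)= -387/799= -0.48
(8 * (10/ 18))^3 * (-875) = -56000000/ 729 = -76817.56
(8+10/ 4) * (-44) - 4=-466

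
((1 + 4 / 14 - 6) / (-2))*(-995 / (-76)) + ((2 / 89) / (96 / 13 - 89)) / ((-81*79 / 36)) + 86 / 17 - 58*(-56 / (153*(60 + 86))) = 3197161557424585 / 88651972024056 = 36.06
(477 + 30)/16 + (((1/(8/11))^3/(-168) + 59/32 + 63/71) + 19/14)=218392667/6107136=35.76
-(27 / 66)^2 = -81 / 484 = -0.17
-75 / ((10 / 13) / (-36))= 3510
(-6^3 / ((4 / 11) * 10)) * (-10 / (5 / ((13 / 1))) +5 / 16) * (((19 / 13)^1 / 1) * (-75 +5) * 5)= -81174555 / 104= -780524.57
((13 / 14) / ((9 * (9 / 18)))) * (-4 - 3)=-13 / 9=-1.44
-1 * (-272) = 272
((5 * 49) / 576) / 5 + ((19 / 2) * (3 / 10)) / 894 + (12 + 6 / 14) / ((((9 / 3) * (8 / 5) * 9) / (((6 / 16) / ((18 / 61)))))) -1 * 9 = -154027169 / 18023040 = -8.55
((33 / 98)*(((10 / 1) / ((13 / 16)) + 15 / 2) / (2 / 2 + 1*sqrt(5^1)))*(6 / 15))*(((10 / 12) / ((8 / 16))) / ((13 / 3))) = -16995 / 66248 + 16995*sqrt(5) / 66248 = 0.32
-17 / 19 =-0.89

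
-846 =-846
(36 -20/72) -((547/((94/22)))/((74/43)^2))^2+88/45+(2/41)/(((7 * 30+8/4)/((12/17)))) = -201608303314768814273/110114308609710480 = -1830.90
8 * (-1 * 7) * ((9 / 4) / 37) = -126 / 37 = -3.41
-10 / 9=-1.11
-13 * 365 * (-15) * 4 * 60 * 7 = 119574000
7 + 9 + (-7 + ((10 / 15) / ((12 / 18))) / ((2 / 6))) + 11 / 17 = 215 / 17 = 12.65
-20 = -20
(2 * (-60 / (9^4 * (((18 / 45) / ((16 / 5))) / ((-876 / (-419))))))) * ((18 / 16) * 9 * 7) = -81760 / 3771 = -21.68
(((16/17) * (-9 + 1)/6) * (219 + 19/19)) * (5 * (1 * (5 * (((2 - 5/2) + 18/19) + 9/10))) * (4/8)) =-4505600/969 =-4649.74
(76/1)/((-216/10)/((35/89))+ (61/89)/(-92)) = -108900400/78713731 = -1.38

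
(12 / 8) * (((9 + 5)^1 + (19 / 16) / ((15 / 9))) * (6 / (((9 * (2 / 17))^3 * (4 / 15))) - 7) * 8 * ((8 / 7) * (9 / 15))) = 18235261 / 12600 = 1447.24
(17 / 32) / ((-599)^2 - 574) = 17 / 11463264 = 0.00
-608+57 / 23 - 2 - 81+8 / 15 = -237356 / 345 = -687.99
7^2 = 49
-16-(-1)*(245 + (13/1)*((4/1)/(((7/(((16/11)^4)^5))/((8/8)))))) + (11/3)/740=141952536915029105737544896577/10454534921251982542983540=13578.08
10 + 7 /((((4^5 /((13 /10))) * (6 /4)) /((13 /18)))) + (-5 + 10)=4148383 /276480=15.00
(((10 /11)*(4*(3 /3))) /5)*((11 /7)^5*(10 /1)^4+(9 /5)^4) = 8053432165816 /115548125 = 69697.64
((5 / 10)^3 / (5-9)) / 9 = -1 / 288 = -0.00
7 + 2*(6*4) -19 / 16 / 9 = 7901 / 144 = 54.87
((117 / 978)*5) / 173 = 195 / 56398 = 0.00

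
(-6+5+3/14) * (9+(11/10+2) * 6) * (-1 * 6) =4554/35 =130.11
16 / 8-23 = -21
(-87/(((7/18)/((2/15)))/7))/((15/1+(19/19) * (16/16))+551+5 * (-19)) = -261/590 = -0.44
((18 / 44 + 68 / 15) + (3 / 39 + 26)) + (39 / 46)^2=144053779 / 4538820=31.74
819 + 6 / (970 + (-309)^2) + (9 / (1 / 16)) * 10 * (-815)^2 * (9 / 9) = 92253917277375 / 96451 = 956484819.00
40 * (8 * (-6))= -1920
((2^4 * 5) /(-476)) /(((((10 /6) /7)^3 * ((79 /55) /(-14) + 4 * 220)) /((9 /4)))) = -1833678 /57589285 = -0.03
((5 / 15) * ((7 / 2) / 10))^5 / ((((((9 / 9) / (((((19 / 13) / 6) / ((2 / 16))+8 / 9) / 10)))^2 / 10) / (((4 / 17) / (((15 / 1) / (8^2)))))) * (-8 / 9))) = -115783423 / 5890547812500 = -0.00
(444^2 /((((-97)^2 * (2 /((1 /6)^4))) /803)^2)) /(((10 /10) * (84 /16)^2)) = 0.00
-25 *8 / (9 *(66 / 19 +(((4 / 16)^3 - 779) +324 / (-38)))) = 243200 / 8580501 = 0.03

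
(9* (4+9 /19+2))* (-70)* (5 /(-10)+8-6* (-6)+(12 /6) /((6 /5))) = -3499965 /19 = -184208.68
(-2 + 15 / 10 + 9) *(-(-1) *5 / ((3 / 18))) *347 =88485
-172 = -172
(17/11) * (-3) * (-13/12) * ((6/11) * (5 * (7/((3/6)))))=23205/121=191.78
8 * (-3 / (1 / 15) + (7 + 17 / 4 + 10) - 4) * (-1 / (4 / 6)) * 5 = 1665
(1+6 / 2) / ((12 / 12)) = 4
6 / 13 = 0.46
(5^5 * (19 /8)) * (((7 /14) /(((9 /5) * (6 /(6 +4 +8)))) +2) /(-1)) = -1009375 /48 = -21028.65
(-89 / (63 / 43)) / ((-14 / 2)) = 3827 / 441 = 8.68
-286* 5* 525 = -750750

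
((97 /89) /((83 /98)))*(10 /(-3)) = -4.29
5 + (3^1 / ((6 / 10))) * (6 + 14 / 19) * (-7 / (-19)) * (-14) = -60915 / 361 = -168.74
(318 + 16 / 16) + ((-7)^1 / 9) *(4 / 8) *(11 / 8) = 45859 / 144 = 318.47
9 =9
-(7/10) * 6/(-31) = 21/155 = 0.14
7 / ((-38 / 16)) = -56 / 19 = -2.95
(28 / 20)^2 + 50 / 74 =2438 / 925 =2.64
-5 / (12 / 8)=-10 / 3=-3.33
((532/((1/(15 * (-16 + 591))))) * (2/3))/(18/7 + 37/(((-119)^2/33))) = 8663699800/7527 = 1151016.31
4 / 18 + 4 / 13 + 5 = 647 / 117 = 5.53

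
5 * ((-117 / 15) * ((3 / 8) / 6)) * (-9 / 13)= 27 / 16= 1.69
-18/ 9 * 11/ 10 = -11/ 5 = -2.20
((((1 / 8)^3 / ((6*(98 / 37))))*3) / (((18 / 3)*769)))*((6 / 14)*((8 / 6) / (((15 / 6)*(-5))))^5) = -296 / 625931455078125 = -0.00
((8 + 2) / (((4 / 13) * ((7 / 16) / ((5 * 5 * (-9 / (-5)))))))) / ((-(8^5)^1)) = -2925 / 28672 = -0.10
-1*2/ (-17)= 2/ 17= 0.12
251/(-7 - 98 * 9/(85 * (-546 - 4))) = -5867125/163184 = -35.95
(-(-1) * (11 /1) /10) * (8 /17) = 44 /85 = 0.52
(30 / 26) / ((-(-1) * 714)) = 5 / 3094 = 0.00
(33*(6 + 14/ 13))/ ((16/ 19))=14421/ 52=277.33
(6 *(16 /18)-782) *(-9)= 6990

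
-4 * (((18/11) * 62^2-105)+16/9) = -2450036/99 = -24747.84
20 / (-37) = -20 / 37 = -0.54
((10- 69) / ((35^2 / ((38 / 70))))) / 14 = -1121 / 600250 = -0.00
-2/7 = -0.29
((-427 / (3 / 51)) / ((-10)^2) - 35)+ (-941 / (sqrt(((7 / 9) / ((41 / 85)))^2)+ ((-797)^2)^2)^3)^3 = -96704967184119734884182200805172723497846967084177802232108798340342496566067076717780924163290745968729918147133693001979015328669 / 898828582434424527225413149969074481809154820003511499508400393534180654020513771891262423675906156024246078084078906830887321600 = -107.59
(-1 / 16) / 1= -1 / 16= -0.06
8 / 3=2.67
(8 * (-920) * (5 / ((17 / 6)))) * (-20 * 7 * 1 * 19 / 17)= 587328000 / 289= 2032276.82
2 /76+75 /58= 727 /551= 1.32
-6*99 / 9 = -66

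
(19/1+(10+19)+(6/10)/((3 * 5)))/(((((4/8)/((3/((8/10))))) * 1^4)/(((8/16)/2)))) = 3603/40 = 90.08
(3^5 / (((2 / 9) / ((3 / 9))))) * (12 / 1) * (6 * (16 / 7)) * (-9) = -539876.57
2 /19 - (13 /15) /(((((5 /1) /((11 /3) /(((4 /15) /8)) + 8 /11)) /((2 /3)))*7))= -27002 /15675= -1.72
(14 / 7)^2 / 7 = 4 / 7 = 0.57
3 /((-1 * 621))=-1 /207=-0.00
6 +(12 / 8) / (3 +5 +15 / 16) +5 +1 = 1740 / 143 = 12.17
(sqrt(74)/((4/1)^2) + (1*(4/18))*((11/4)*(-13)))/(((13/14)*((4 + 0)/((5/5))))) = -77/36 + 7*sqrt(74)/416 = -1.99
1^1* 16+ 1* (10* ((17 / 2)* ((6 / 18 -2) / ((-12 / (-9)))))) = -361 / 4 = -90.25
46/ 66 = 23/ 33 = 0.70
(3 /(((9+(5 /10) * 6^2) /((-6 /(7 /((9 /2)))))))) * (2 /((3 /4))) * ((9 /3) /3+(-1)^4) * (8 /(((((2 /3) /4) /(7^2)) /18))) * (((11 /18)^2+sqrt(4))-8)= 1633408 /3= 544469.33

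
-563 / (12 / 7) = -3941 / 12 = -328.42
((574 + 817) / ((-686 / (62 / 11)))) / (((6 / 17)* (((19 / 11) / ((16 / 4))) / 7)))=-1466114 / 2793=-524.92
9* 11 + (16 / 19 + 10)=2087 / 19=109.84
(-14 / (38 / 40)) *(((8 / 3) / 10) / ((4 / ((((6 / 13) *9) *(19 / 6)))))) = -168 / 13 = -12.92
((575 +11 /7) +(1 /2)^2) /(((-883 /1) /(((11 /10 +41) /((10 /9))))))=-24.75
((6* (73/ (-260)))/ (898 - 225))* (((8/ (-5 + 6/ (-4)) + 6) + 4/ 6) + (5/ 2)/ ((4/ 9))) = -251923/ 9098960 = -0.03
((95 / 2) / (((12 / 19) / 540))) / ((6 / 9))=243675 / 4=60918.75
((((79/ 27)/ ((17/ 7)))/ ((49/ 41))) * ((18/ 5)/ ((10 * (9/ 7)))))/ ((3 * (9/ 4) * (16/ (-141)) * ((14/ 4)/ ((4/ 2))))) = -152233/ 722925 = -0.21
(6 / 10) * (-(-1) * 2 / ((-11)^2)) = 6 / 605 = 0.01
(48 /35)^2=2304 /1225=1.88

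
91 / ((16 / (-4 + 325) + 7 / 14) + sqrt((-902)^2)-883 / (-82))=1197651 / 12020180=0.10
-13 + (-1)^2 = -12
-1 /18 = -0.06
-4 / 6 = -2 / 3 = -0.67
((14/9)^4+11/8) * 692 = 65653327/13122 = 5003.30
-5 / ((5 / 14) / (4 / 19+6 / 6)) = -322 / 19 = -16.95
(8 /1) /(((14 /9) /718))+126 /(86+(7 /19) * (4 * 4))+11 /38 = 95318575 /25802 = 3694.23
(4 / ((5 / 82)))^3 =35287552 / 125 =282300.42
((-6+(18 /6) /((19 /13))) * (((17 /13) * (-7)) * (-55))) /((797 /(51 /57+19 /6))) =-75758375 /7480642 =-10.13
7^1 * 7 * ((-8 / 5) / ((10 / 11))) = -2156 / 25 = -86.24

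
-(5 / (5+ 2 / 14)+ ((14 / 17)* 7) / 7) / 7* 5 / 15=-157 / 1836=-0.09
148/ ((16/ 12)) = 111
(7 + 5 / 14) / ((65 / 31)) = 3193 / 910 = 3.51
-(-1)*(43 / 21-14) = -11.95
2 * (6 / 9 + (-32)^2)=6148 / 3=2049.33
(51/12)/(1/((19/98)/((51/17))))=323/1176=0.27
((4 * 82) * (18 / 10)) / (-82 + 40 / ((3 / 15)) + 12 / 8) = 5904 / 1195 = 4.94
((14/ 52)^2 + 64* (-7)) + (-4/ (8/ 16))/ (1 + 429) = -65104489/ 145340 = -447.95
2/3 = 0.67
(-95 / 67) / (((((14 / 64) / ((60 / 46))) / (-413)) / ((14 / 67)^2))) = 1054636800 / 6917549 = 152.46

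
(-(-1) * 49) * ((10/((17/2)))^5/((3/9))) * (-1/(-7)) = 67200000/1419857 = 47.33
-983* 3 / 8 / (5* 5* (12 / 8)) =-983 / 100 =-9.83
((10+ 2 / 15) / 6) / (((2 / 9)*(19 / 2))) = 0.80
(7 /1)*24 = 168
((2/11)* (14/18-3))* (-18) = 80/11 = 7.27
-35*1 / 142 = -35 / 142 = -0.25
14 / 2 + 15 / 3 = 12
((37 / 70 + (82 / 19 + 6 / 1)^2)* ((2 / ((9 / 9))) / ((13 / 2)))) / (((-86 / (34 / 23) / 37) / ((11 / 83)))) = -1625951162 / 586226095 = -2.77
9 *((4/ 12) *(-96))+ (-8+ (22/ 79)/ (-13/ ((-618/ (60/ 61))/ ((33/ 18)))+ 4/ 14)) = -995664206/ 3373537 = -295.14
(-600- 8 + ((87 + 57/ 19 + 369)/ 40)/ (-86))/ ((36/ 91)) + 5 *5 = -187274089/ 123840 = -1512.23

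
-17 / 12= -1.42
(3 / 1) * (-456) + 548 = -820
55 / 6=9.17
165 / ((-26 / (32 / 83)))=-2640 / 1079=-2.45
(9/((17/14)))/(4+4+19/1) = 14/51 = 0.27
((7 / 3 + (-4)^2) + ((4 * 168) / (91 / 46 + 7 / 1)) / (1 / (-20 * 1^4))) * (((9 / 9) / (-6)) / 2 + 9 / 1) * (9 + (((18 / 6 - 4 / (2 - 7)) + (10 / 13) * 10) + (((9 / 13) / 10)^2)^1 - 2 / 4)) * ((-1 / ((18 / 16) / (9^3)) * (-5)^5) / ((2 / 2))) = -533887728564.68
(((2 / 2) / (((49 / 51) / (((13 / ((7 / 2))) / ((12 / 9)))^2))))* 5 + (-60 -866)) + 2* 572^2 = 6276044823 / 9604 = 653482.38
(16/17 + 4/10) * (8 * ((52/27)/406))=0.05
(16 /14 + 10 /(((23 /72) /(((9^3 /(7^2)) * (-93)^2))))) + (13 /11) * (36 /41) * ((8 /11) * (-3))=22521381533624 /5591047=4028115.22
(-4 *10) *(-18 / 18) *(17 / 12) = 170 / 3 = 56.67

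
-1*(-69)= 69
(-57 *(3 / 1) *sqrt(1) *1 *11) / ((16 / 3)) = -5643 / 16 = -352.69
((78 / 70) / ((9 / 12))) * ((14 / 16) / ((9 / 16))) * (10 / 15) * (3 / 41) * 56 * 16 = 101.01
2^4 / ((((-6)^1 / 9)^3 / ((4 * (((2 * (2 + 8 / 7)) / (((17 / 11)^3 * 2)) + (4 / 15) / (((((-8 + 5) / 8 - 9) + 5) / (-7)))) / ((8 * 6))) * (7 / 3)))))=-13.42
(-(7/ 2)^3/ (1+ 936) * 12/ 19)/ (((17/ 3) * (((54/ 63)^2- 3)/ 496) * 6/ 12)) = 25008816/ 11198087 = 2.23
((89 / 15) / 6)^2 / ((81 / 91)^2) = 65593801 / 53144100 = 1.23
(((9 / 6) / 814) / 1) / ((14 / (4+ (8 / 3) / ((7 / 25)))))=71 / 39886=0.00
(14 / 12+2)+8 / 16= 11 / 3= 3.67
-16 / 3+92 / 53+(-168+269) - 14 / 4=29861 / 318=93.90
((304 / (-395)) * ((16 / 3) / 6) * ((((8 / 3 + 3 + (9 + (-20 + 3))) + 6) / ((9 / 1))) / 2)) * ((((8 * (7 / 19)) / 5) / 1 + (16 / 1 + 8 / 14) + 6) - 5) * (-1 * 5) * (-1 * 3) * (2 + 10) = -34008832 / 74655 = -455.55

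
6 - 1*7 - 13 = -14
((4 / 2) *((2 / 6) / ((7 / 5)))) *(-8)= -80 / 21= -3.81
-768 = -768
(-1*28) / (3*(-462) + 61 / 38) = 1064 / 52607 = 0.02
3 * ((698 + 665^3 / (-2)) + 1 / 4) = -1764469371 / 4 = -441117342.75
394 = 394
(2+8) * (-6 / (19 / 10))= -600 / 19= -31.58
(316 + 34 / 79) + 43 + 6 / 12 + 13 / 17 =968827 / 2686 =360.70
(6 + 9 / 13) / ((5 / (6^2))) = 3132 / 65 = 48.18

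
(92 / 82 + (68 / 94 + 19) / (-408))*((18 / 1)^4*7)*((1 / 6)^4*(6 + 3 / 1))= 1435795389 / 262072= 5478.63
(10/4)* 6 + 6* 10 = 75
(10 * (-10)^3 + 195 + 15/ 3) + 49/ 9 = -88151/ 9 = -9794.56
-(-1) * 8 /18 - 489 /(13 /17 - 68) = 8821 /1143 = 7.72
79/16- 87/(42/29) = -6175/112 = -55.13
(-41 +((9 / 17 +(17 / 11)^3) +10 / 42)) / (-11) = 17363212 / 5226837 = 3.32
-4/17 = -0.24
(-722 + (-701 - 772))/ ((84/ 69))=-50485/ 28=-1803.04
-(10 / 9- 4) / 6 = 13 / 27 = 0.48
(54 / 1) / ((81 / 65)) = 43.33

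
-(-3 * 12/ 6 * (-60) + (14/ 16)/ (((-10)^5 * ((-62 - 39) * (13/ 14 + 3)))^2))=-222177780000000000343/ 617160500000000000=-360.00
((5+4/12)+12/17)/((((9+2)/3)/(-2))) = -3.29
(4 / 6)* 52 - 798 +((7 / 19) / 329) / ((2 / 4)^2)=-2044958 / 2679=-763.33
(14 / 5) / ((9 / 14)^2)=2744 / 405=6.78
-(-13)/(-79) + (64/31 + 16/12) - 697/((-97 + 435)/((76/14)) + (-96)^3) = 23493550828/7264368291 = 3.23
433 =433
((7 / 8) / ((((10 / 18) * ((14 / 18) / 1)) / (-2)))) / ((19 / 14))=-567 / 190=-2.98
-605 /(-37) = 605 /37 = 16.35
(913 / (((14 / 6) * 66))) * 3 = 249 / 14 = 17.79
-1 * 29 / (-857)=29 / 857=0.03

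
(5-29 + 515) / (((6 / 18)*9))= 163.67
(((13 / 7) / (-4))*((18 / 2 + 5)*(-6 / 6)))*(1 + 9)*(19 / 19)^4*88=5720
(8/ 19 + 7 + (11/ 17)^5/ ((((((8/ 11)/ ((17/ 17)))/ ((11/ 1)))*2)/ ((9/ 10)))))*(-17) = -35364280161/ 253903840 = -139.28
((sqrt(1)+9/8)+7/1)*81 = 5913/8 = 739.12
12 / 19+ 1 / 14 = 187 / 266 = 0.70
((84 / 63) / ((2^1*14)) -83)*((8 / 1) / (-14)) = 47.40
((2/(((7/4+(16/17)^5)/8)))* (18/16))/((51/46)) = 6.52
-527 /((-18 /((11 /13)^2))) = 63767 /3042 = 20.96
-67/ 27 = -2.48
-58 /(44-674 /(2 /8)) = 0.02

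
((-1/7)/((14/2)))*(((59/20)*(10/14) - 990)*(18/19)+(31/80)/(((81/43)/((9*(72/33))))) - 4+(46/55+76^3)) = -9612809246/1075305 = -8939.61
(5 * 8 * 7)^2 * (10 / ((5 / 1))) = 156800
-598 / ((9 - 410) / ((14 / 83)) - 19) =8372 / 33549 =0.25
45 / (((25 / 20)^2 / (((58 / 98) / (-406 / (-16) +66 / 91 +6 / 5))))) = 434304 / 695611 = 0.62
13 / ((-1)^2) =13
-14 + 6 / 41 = -568 / 41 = -13.85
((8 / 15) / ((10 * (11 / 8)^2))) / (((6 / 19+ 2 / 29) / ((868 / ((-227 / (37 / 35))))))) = -0.30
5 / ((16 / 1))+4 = 69 / 16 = 4.31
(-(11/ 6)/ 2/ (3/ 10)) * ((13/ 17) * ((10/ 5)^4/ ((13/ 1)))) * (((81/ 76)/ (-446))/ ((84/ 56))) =330/ 72029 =0.00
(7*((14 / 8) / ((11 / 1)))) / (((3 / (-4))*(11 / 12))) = -196 / 121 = -1.62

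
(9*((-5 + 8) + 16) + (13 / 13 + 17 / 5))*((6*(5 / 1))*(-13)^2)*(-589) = -523784742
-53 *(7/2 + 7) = -1113/2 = -556.50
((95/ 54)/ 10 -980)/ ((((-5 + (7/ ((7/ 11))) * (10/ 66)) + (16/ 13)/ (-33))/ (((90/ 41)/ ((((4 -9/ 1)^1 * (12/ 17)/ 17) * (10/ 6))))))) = -106664987/ 57840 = -1844.14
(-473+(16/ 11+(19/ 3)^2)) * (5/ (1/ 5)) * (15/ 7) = -5339000/ 231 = -23112.55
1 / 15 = 0.07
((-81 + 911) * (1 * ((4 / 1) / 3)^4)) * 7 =1487360 / 81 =18362.47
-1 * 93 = -93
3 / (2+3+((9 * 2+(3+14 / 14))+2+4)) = 1 / 11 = 0.09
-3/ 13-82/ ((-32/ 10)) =2641/ 104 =25.39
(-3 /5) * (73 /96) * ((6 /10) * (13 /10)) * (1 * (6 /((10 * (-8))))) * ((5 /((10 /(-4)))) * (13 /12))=-37011 /640000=-0.06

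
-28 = -28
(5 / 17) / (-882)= -5 / 14994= -0.00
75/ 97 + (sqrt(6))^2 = 657/ 97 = 6.77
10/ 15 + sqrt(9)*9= 83/ 3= 27.67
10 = 10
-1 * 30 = -30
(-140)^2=19600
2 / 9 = 0.22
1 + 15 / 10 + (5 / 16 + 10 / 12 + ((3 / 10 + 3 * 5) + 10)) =6947 / 240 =28.95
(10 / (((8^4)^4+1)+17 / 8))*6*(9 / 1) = 1440 / 750599937895091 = 0.00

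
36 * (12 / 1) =432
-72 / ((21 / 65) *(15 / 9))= -936 / 7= -133.71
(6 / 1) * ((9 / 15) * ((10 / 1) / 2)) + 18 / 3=24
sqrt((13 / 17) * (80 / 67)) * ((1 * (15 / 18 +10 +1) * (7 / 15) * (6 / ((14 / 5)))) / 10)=71 * sqrt(74035) / 17085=1.13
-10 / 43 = -0.23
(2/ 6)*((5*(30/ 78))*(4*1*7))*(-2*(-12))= 5600/ 13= 430.77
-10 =-10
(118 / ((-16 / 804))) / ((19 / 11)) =-130449 / 38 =-3432.87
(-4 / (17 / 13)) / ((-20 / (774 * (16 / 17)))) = 111.41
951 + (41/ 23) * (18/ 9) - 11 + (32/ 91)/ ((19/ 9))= 37529382/ 39767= 943.73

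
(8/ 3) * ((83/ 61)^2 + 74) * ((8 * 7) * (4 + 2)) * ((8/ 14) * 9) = 1300575744/ 3721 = 349523.18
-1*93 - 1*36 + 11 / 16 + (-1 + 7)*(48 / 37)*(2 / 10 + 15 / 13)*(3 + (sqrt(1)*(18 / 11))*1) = -3057401 / 38480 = -79.45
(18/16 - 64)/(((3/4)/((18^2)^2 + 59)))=-52832605/6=-8805434.17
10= 10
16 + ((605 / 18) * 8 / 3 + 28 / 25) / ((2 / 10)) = 63416 / 135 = 469.75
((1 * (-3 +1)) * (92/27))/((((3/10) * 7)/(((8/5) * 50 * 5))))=-736000/567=-1298.06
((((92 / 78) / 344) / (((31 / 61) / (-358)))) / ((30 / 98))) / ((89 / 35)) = -86139991 / 27761058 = -3.10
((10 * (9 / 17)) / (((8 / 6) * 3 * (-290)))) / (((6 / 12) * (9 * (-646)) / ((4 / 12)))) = 1 / 1910868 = 0.00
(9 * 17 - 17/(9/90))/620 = -17/620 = -0.03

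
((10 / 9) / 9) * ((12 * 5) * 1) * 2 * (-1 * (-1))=400 / 27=14.81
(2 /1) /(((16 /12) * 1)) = 3 /2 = 1.50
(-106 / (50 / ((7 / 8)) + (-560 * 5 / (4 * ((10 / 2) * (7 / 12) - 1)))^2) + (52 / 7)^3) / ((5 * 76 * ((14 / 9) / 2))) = 312654246206067 / 225417894604000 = 1.39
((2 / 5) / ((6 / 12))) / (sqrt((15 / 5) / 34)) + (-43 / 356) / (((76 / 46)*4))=-989 / 54112 + 4*sqrt(102) / 15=2.67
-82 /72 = -41 /36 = -1.14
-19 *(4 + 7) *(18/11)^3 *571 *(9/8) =-71180289/121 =-588266.85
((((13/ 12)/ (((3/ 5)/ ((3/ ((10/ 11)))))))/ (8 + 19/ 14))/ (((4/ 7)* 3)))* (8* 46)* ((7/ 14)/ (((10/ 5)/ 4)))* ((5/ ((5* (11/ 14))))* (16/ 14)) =234416/ 1179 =198.83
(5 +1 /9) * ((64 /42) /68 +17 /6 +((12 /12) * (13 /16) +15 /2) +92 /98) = 11134001 /179928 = 61.88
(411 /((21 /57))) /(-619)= -7809 /4333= -1.80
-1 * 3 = -3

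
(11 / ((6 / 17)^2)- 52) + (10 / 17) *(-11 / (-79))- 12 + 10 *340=3424.39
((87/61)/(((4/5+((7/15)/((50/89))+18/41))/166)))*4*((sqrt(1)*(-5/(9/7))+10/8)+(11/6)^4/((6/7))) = 1011134666125/209640042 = 4823.19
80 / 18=4.44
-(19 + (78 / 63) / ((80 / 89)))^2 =-292991689 / 705600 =-415.24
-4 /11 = -0.36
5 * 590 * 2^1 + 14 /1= 5914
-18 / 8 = -9 / 4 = -2.25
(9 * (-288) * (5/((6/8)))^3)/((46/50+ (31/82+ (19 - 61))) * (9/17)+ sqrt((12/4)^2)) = 8921600000/215467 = 41405.88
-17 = -17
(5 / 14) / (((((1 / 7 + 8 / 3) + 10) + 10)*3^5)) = 5 / 77598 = 0.00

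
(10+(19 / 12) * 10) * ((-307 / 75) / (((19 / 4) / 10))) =-38068 / 171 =-222.62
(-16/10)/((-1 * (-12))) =-2/15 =-0.13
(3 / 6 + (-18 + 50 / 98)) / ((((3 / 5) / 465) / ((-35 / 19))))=6451875 / 266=24255.17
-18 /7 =-2.57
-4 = -4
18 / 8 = 9 / 4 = 2.25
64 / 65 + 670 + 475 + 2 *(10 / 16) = 298281 / 260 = 1147.23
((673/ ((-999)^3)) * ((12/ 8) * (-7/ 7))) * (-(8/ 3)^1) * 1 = -2692/ 997002999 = -0.00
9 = 9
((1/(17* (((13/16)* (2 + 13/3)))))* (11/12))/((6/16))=352/12597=0.03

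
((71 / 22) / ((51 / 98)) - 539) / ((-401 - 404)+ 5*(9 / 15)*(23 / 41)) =3063725 / 4619274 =0.66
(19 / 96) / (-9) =-0.02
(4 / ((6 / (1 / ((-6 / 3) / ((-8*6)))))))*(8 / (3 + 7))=64 / 5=12.80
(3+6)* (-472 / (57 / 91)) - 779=-143657 / 19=-7560.89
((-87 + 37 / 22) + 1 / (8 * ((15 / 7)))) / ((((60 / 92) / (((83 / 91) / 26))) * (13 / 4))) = -214844587 / 152252100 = -1.41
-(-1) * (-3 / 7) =-3 / 7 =-0.43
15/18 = 5/6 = 0.83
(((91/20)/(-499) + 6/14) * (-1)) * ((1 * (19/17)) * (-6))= 1670271/593810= 2.81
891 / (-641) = -891 / 641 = -1.39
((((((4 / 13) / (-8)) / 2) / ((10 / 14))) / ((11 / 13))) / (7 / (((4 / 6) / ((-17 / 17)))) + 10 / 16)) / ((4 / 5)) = 7 / 1738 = 0.00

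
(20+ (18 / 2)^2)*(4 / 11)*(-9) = -3636 / 11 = -330.55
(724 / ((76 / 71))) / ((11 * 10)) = 12851 / 2090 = 6.15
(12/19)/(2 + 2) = 3/19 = 0.16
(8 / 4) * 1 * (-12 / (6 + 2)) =-3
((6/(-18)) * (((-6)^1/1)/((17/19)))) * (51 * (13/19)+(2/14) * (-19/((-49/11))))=462760/5831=79.36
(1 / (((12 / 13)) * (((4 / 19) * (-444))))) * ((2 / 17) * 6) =-247 / 30192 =-0.01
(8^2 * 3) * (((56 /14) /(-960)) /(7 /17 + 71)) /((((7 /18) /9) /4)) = -22032 /21245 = -1.04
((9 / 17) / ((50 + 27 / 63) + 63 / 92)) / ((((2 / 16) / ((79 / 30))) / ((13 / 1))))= 7936656 / 2797945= 2.84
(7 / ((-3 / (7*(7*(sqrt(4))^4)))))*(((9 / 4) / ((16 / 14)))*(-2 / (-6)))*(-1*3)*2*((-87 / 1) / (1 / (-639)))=400436379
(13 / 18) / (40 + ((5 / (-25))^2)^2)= 8125 / 450018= 0.02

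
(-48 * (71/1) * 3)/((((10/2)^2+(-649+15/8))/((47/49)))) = 427136/27097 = 15.76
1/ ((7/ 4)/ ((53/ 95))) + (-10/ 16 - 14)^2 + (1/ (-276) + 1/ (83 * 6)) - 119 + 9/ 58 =674072501699/ 7068492480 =95.36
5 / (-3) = -5 / 3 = -1.67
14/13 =1.08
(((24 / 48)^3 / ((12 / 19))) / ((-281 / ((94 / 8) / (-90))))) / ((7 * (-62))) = -0.00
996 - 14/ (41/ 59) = 40010/ 41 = 975.85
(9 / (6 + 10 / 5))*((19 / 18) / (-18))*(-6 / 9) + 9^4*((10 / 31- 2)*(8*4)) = -4716361139 / 13392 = -352177.50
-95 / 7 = -13.57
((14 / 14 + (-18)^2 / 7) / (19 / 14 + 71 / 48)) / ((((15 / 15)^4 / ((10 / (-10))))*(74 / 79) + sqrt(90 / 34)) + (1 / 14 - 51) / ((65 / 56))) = -35462282229920 / 95197968281511 - 139646119600*sqrt(85) / 95197968281511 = -0.39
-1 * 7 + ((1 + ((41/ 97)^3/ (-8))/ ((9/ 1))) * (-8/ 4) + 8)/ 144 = -6.96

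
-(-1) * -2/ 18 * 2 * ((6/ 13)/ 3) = -4/ 117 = -0.03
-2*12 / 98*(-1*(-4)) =-48 / 49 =-0.98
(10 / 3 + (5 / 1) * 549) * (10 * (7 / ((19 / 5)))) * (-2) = -5771500 / 57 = -101254.39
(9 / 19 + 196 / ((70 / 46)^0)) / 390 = 3733 / 7410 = 0.50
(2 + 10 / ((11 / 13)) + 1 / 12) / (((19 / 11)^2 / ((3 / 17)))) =20185 / 24548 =0.82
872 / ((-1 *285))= -872 / 285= -3.06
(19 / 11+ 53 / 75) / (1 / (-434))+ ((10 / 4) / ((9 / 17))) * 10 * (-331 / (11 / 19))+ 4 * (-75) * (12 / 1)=-78345041 / 2475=-31654.56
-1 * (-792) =792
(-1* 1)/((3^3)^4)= -1/531441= -0.00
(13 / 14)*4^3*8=3328 / 7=475.43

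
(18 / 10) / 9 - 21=-104 / 5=-20.80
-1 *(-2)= 2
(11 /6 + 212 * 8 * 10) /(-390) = -101771 /2340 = -43.49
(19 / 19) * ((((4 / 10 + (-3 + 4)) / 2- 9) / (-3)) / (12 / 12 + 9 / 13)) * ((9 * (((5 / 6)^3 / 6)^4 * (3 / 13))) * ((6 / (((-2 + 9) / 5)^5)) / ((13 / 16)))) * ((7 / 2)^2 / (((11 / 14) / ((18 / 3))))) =12664794921875 / 335559704223744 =0.04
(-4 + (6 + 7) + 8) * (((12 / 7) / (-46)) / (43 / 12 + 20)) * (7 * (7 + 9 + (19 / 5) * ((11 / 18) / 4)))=-3.12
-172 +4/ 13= -2232/ 13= -171.69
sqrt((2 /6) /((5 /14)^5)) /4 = 49 * sqrt(210) /375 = 1.89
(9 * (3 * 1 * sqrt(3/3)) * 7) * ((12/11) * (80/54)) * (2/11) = 6720/121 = 55.54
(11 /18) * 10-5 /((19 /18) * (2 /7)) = -1790 /171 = -10.47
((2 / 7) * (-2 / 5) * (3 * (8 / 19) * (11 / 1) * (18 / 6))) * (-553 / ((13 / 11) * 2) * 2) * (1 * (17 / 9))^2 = 88401632 / 11115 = 7953.36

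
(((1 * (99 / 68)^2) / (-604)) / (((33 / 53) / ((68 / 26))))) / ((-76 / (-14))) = -0.00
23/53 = 0.43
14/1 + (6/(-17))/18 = 713/51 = 13.98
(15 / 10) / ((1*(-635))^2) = 3 / 806450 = 0.00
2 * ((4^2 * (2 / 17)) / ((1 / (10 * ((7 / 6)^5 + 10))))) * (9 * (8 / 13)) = 15130720 / 5967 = 2535.73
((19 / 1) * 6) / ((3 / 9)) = 342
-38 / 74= -19 / 37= -0.51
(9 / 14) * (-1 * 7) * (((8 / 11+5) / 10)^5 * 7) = -62523502209 / 32210200000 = -1.94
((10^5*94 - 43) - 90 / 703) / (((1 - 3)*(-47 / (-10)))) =-33040848405 / 33041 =-999995.41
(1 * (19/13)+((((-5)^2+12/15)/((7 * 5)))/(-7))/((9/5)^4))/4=0.36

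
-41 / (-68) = 41 / 68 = 0.60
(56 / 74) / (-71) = -28 / 2627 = -0.01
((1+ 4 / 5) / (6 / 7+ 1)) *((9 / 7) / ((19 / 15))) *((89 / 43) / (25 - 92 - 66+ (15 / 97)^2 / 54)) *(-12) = 14651167896 / 79746259697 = 0.18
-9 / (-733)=9 / 733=0.01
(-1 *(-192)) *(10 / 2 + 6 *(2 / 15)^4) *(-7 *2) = -75628672 / 5625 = -13445.10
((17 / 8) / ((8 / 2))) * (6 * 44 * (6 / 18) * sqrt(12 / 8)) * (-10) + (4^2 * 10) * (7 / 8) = 140-935 * sqrt(6) / 4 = -432.57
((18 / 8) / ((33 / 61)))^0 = 1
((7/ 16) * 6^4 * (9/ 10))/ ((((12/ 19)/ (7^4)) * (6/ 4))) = 25865973/ 20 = 1293298.65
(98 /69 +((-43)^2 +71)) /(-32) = -60.04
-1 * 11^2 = -121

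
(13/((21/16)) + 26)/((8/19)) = 7163/84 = 85.27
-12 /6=-2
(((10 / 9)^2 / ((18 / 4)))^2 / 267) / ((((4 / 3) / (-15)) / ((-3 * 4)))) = 200000 / 5255361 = 0.04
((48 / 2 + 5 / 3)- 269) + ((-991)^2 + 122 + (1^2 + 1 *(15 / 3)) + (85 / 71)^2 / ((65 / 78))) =14850292787 / 15123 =981967.39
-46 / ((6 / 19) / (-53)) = 7720.33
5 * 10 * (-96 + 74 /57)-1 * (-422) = -245846 /57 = -4313.09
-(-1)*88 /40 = 11 /5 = 2.20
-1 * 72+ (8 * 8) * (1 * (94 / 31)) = 3784 / 31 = 122.06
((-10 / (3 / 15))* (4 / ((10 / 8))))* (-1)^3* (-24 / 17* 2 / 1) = -7680 / 17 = -451.76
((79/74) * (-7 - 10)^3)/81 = -388127/5994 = -64.75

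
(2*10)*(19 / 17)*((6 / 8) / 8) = 285 / 136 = 2.10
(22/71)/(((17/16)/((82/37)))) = 28864/44659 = 0.65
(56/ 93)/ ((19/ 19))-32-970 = -93130/ 93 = -1001.40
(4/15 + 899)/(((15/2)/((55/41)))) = 7238/45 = 160.84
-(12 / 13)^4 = -20736 / 28561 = -0.73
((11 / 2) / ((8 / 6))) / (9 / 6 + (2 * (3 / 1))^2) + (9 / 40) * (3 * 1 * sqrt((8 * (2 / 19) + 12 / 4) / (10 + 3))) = 11 / 100 + 27 * sqrt(18031) / 9880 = 0.48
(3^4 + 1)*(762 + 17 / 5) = 313814 / 5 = 62762.80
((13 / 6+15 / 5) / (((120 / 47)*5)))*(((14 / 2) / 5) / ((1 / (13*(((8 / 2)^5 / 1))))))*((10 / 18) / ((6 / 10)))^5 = 662935000000 / 129140163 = 5133.45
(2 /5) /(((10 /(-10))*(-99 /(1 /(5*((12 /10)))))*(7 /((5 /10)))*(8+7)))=1 /311850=0.00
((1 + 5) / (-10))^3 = -27 / 125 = -0.22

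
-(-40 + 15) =25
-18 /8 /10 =-9 /40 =-0.22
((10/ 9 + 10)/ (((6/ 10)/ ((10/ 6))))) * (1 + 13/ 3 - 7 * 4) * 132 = -7480000/ 81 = -92345.68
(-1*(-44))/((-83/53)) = -28.10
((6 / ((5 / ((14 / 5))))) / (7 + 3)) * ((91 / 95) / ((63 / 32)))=5824 / 35625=0.16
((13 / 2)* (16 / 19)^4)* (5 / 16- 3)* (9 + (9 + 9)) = -30910464 / 130321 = -237.19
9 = 9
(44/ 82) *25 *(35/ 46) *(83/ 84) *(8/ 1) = 228250/ 2829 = 80.68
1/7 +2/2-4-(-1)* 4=8/7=1.14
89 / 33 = 2.70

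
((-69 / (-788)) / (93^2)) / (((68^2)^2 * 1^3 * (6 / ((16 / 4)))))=23 / 72861443283456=0.00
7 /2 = 3.50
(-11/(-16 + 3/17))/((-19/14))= -2618/5111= -0.51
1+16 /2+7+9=25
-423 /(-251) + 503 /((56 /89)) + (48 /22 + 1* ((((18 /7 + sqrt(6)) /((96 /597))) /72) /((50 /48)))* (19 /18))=3781* sqrt(6) /43200 + 37270319041 /46384800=803.72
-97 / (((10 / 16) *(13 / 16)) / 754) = -720128 / 5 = -144025.60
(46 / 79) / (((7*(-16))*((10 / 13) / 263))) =-78637 / 44240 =-1.78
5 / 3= 1.67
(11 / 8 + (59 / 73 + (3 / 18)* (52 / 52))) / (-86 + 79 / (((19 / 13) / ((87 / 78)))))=-78223 / 855852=-0.09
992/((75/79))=78368/75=1044.91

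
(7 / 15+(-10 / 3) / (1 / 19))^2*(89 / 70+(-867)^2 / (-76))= -23392346764517 / 598500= -39084957.00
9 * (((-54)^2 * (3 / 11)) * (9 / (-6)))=-118098 / 11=-10736.18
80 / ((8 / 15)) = 150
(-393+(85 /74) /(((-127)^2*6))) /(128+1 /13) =-36586957979 /11923524540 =-3.07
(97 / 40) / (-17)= -97 / 680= -0.14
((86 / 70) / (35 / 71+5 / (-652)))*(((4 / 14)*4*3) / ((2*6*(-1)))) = -3981112 / 5503925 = -0.72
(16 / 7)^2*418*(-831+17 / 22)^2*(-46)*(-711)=26535688237843200 / 539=49231332537742.49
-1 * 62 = -62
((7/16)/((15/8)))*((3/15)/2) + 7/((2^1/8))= 28.02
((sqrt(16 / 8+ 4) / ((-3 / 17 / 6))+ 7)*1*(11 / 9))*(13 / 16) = 1001 / 144 - 2431*sqrt(6) / 72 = -75.75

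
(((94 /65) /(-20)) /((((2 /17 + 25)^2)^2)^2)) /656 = -327860599727 /471237882925010018992938400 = -0.00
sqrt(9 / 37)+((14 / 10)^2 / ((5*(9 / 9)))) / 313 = 49 / 39125+3*sqrt(37) / 37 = 0.49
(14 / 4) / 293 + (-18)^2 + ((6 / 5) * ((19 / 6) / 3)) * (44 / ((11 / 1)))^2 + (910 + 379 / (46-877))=3052844723 / 2434830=1253.82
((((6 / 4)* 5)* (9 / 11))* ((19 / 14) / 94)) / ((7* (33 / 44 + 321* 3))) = 171 / 13021162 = 0.00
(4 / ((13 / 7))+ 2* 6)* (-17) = -3128 / 13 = -240.62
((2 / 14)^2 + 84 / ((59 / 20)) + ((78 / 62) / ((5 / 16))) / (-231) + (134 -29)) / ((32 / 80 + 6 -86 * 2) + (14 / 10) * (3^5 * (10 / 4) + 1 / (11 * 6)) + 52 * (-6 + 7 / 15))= 986897349 / 2936700928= 0.34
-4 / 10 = -2 / 5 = -0.40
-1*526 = -526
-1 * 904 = -904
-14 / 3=-4.67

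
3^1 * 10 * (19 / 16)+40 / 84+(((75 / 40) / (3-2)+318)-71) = 11969 / 42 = 284.98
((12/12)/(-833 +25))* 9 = -9/808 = -0.01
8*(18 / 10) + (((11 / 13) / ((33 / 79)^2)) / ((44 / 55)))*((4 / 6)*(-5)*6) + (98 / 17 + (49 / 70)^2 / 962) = -16363103893 / 161904600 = -101.07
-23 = -23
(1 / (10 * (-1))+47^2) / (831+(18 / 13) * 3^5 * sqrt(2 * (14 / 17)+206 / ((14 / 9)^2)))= 0.56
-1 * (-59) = 59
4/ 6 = 2/ 3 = 0.67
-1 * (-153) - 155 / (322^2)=15863497 / 103684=153.00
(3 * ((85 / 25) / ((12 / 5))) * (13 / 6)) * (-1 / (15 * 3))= -221 / 1080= -0.20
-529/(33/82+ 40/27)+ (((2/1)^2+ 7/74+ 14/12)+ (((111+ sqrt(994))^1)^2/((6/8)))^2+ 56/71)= 31529920* sqrt(994)/3+ 39669923302901294/98614953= 733626848.79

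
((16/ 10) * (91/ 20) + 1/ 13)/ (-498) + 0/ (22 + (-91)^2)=-797/ 53950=-0.01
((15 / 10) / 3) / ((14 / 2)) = 1 / 14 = 0.07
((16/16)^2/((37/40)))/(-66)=-20/1221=-0.02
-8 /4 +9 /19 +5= 66 /19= 3.47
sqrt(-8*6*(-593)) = 4*sqrt(1779) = 168.71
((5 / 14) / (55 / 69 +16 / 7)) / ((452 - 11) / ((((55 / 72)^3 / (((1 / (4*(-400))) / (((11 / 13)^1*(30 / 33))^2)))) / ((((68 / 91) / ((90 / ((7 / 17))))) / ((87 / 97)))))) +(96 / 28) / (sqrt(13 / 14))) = 789717034870435546875 / 21664381935720476001182248 +26143878496551513671875*sqrt(182) / 10832190967860238000591124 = 0.03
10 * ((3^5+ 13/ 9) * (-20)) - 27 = -440243/ 9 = -48915.89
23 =23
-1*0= 0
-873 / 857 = -1.02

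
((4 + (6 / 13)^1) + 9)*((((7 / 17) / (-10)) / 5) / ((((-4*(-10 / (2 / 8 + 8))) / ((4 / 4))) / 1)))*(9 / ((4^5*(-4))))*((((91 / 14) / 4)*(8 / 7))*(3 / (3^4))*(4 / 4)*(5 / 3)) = 77 / 13369344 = 0.00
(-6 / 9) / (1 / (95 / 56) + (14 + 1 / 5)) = -38 / 843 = -0.05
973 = 973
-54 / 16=-27 / 8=-3.38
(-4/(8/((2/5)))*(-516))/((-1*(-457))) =516/2285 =0.23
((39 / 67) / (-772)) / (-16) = 39 / 827584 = 0.00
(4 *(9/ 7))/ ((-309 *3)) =-4/ 721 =-0.01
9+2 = 11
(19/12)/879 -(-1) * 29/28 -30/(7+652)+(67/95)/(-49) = 0.98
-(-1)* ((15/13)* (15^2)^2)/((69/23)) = 253125/13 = 19471.15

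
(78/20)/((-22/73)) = -2847/220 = -12.94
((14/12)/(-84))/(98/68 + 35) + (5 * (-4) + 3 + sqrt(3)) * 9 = -6824429/44604 + 9 * sqrt(3) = -137.41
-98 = -98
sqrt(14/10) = sqrt(35)/5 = 1.18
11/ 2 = 5.50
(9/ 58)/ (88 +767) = 1/ 5510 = 0.00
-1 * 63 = -63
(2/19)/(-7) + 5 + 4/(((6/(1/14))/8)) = 2141/399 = 5.37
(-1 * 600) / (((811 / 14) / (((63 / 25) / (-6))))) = 3528 / 811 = 4.35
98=98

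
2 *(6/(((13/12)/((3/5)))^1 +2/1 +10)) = 0.87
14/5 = 2.80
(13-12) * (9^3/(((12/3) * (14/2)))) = 729/28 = 26.04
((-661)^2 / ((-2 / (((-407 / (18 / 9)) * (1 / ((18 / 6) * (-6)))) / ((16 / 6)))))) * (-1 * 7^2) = 8713515503 / 192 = 45382893.24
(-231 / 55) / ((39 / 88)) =-616 / 65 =-9.48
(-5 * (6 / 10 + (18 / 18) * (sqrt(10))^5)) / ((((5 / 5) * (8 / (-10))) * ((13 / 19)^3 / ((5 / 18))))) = 171475 / 52728 + 21434375 * sqrt(10) / 39546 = 1717.24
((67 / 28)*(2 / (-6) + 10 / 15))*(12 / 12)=67 / 84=0.80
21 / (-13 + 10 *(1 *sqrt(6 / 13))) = -3.38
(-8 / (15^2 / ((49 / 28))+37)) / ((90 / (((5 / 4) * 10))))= -70 / 10431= -0.01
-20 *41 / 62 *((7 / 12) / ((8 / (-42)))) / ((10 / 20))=10045 / 124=81.01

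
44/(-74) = -22/37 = -0.59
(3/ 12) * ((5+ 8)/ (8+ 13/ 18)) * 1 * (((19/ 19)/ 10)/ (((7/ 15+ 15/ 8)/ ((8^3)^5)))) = 24699429206360064/ 44117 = 559861939985.95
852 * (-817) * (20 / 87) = -4640560 / 29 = -160019.31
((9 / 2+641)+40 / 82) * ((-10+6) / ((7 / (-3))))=1107.41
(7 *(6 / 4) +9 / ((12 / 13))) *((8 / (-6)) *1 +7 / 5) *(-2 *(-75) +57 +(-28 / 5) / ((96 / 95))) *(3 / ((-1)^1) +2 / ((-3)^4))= -233047 / 288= -809.19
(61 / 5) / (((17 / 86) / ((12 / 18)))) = 10492 / 255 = 41.15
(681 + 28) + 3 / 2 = 1421 / 2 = 710.50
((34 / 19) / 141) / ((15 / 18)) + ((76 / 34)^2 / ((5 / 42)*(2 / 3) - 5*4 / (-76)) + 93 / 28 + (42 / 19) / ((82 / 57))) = 28828344577 / 1481361980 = 19.46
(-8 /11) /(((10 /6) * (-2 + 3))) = -24 /55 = -0.44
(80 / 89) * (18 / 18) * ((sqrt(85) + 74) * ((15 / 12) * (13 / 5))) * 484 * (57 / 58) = 3586440 * sqrt(85) / 2581 + 265396560 / 2581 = 115638.09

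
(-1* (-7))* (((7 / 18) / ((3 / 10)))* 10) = 2450 / 27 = 90.74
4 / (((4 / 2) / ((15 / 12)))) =2.50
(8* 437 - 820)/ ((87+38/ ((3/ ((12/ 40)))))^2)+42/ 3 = 738131/ 51529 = 14.32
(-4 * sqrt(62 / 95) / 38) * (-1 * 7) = 14 * sqrt(5890) / 1805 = 0.60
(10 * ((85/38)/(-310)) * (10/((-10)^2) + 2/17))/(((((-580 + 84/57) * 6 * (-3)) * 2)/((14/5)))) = -259/122670720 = -0.00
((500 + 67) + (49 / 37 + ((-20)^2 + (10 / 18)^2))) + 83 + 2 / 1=3157738 / 2997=1053.63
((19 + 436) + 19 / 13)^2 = 35212356 / 169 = 208357.14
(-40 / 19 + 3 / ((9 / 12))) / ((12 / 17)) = 2.68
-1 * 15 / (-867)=5 / 289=0.02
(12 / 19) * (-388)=-4656 / 19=-245.05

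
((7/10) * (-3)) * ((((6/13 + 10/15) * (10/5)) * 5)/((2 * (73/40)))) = -6160/949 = -6.49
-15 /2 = -7.50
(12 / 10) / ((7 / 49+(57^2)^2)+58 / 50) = 70 / 615766801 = 0.00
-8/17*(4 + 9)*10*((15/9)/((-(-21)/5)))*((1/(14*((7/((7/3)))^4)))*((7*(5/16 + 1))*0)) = 0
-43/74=-0.58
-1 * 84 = -84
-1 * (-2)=2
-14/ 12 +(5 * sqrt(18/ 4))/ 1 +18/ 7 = 59/ 42 +15 * sqrt(2)/ 2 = 12.01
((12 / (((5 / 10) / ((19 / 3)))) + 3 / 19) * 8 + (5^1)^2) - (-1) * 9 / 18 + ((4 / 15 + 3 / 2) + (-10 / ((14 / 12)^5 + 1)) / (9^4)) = 78474289277 / 63055395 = 1244.53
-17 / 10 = -1.70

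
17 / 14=1.21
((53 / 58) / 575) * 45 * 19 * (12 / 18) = 3021 / 3335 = 0.91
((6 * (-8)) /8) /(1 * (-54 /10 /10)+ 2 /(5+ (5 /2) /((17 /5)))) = 31.37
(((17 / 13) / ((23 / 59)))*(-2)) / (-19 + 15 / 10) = 0.38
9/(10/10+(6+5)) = 3/4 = 0.75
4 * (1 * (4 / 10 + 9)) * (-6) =-225.60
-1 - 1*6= -7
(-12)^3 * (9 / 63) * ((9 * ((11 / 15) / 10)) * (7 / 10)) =-14256 / 125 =-114.05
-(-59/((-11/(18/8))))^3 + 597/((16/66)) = 60054957/85184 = 705.00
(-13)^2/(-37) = -169/37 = -4.57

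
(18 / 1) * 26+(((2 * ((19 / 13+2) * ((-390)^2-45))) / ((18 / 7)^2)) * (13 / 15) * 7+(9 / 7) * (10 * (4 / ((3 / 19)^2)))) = 40671191 / 42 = 968361.69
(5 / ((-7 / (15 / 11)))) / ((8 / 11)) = -75 / 56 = -1.34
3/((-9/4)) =-4/3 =-1.33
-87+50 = -37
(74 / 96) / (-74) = -1 / 96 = -0.01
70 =70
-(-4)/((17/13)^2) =676/289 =2.34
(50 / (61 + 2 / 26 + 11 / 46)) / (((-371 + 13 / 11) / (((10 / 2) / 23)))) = -17875 / 37290339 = -0.00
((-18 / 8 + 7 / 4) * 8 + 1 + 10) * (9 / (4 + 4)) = 63 / 8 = 7.88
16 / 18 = 8 / 9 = 0.89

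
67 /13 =5.15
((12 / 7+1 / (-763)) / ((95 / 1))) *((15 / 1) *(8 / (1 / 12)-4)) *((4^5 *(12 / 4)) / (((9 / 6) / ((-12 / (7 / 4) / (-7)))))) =35461398528 / 710353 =49920.81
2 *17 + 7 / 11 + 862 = 9863 / 11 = 896.64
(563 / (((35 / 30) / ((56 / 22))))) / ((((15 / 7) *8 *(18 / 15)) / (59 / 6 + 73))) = 1958677 / 396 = 4946.15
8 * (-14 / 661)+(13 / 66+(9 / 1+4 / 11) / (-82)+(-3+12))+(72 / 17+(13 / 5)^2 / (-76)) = 377254559591 / 28886955900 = 13.06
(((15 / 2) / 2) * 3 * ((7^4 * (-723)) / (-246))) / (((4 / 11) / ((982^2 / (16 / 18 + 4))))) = 56497237123005 / 1312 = 43061918538.88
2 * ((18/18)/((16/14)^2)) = 49/32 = 1.53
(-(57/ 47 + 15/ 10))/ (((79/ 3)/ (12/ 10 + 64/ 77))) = -59823/ 285901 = -0.21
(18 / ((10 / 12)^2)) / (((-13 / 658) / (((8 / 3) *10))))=-2274048 / 65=-34985.35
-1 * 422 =-422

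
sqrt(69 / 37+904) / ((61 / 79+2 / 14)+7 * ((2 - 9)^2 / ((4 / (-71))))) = -0.00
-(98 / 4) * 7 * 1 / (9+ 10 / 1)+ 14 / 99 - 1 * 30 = -146285 / 3762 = -38.88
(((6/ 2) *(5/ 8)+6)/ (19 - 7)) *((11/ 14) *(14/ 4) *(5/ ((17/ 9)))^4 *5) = 4736221875/ 10690688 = 443.02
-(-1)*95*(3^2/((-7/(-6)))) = 5130/7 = 732.86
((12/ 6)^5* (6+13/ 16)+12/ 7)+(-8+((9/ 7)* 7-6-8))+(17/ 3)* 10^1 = 5531/ 21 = 263.38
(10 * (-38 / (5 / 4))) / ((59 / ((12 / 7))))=-3648 / 413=-8.83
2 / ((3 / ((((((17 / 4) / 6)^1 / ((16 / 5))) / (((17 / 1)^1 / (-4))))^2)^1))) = 25 / 13824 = 0.00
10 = 10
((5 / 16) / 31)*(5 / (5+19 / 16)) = 25 / 3069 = 0.01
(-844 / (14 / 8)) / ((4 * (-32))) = 211 / 56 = 3.77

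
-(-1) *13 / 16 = 13 / 16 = 0.81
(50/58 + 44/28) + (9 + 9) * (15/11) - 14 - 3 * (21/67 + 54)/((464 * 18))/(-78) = 4846811225/373429056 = 12.98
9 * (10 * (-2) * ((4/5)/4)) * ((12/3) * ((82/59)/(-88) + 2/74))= -38844/24013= -1.62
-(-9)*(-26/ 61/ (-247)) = 18/ 1159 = 0.02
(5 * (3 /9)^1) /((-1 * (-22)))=5 /66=0.08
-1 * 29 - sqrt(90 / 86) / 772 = -29 - 3 * sqrt(215) / 33196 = -29.00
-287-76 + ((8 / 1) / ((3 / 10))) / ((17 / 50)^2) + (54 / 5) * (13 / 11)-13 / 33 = -1906602 / 15895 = -119.95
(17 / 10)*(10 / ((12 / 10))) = 14.17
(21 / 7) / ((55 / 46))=138 / 55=2.51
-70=-70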